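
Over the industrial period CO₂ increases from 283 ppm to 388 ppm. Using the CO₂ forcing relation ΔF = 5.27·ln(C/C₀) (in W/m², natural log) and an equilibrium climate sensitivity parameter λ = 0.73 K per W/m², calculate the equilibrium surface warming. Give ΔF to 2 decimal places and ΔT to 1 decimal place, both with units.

ΔF = 1.66 W/m²; ΔT = 1.2 K

CO₂: 5.27 × ln(388/283) = 5.27 × ln(1.37102) = 5.27 × 0.31555 = 1.6629 W/m².
ΔT = λ ΔF = 0.73 × 1.66 = 1.2118 K.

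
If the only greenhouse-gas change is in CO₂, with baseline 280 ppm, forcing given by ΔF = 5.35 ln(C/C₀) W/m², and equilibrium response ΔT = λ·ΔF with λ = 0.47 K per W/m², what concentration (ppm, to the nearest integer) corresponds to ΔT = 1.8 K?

C ≈ 573 ppm

Required forcing: ΔF = ΔT/λ = 1.8/0.47 = 3.8298 W/m².
Then ln(C/280) = ΔF/5.35 = 3.8298/5.35 = 0.71585.
So C = 280 × e^0.71585 = 280 × 2.04592 = 572.86 ppm.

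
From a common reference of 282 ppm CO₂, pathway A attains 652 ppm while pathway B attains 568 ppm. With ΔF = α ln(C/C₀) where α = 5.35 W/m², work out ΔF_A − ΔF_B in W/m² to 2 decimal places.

ΔF_A − ΔF_B = 0.74 W/m²

ΔF_A = 5.35 ln(652/282) = 5.35 × 0.83814 = 4.4840 W/m².
ΔF_B = 5.35 ln(568/282) = 5.35 × 0.70021 = 3.7461 W/m².
Difference: 4.4840 − 3.7461 = 0.7379 W/m².
(Equivalently, ΔF_A − ΔF_B = 5.35 ln(652/568) = 5.35 × 0.13792 = 0.7379 W/m².)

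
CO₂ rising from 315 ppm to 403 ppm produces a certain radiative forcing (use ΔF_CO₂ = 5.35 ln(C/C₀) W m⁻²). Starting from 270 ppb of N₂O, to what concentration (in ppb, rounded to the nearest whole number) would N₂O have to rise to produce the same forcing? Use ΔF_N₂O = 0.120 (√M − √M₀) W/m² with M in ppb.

M ≈ 752 ppb

CO₂ forcing: 5.35 × ln(403/315) = 5.35 × 0.246364 = 1.31805 W/m².
Set 0.120(√M − √270) = 1.31805: √M = 1.31805/0.120 + √270 = 10.9838 + 16.4317 = 27.4155.
M = (27.4155)² = 751.61 ppb.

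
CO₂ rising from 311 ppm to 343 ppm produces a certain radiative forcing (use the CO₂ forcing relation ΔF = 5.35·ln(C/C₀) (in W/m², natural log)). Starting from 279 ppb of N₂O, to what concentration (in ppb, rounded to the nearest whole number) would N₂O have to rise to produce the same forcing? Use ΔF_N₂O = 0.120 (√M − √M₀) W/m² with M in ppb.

CO₂ forcing: 5.35 × ln(343/311) = 5.35 × 0.097938 = 0.52397 W/m².
Set 0.120(√M − √279) = 0.52397: √M = 0.52397/0.120 + √279 = 4.3664 + 16.7033 = 21.0697.
M = (21.0697)² = 443.93 ppb.

M ≈ 444 ppb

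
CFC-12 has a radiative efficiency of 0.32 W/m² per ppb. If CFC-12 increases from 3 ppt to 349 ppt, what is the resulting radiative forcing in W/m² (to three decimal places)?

ΔF = 0.111 W/m²

CFC-12: Δ = 349 − 3 = 346 ppt = 0.346 ppb; ΔF = 0.32 × 0.346 = 0.1107 W/m².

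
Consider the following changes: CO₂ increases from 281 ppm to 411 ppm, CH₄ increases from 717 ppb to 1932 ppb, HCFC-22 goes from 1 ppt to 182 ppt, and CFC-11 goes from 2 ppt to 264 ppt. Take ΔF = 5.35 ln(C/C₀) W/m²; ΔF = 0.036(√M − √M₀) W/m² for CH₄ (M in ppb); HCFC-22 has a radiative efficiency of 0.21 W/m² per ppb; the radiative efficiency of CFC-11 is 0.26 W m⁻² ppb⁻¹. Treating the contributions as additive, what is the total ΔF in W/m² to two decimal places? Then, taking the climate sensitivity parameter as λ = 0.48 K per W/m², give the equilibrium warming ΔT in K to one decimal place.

ΔF = 2.76 W/m²; ΔT = 1.3 K

CO₂: 5.35 × ln(411/281) = 5.35 × ln(1.46263) = 5.35 × 0.38024 = 2.0343 W/m².
CH₄: 0.036 × (√1932 − √717) = 0.036 × (43.9545 − 26.7769) = 0.036 × 17.1776 = 0.6184 W/m².
HCFC-22: Δ = 182 − 1 = 181 ppt = 0.181 ppb; ΔF = 0.21 × 0.181 = 0.0380 W/m².
CFC-11: Δ = 264 − 2 = 262 ppt = 0.262 ppb; ΔF = 0.26 × 0.262 = 0.0681 W/m².
Total ΔF = 2.0343 + 0.6184 + 0.0380 + 0.0681 = 2.7588 W/m².
ΔT = λ ΔF = 0.48 × 2.76 = 1.3248 K.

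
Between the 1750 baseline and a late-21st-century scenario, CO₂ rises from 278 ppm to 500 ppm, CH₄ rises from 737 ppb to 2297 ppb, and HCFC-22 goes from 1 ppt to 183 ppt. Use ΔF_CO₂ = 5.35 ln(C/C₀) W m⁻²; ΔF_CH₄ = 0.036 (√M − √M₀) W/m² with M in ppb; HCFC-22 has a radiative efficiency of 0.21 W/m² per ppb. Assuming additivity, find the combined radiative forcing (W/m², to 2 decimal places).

ΔF = 3.93 W/m²

CO₂: 5.35 × ln(500/278) = 5.35 × ln(1.79856) = 5.35 × 0.58699 = 3.1404 W/m².
CH₄: 0.036 × (√2297 − √737) = 0.036 × (47.9270 − 27.1477) = 0.036 × 20.7793 = 0.7481 W/m².
HCFC-22: Δ = 183 − 1 = 182 ppt = 0.182 ppb; ΔF = 0.21 × 0.182 = 0.0382 W/m².
Total ΔF = 3.1404 + 0.7481 + 0.0382 = 3.9267 W/m².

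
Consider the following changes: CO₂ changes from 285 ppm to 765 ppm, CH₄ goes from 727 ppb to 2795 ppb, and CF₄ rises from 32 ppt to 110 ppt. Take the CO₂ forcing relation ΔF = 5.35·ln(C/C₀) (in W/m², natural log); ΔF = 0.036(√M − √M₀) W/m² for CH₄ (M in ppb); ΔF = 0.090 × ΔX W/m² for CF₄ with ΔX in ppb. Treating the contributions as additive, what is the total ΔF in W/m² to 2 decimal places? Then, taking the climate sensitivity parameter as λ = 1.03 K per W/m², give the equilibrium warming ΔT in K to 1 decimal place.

CO₂: 5.35 × ln(765/285) = 5.35 × ln(2.68421) = 5.35 × 0.98739 = 5.2825 W/m².
CH₄: 0.036 × (√2795 − √727) = 0.036 × (52.8678 − 26.9629) = 0.036 × 25.9049 = 0.9326 W/m².
CF₄: Δ = 110 − 32 = 78 ppt = 0.078 ppb; ΔF = 0.090 × 0.078 = 0.0070 W/m².
Total ΔF = 5.2825 + 0.9326 + 0.0070 = 6.2221 W/m².
ΔT = λ ΔF = 1.03 × 6.22 = 6.4066 K.

ΔF = 6.22 W/m²; ΔT = 6.4 K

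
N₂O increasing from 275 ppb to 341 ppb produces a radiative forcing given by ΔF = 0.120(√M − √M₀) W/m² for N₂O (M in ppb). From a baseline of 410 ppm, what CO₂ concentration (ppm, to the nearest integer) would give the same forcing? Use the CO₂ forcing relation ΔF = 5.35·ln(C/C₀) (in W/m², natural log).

N₂O forcing: 0.120 × (√341 − √275) = 0.120 × (18.4662 − 16.5831) = 0.120 × 1.8831 = 0.22597 W/m².
Set 5.35 ln(C/410) = 0.22597: ln(C/410) = 0.22597/5.35 = 0.04224, so C = 410 × e^0.04224 = 410 × 1.04314 = 427.69 ppm.

C ≈ 428 ppm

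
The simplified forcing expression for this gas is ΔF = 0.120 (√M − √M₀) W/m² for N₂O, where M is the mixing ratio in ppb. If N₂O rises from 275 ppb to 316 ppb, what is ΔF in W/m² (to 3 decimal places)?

N₂O: 0.120 × (√316 − √275) = 0.120 × (17.7764 − 16.5831) = 0.120 × 1.1933 = 0.1432 W/m².

ΔF = 0.143 W/m²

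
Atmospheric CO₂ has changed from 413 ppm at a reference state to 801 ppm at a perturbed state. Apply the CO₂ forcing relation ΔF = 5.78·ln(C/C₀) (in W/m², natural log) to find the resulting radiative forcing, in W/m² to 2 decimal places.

ΔF = 3.83 W/m²

CO₂: 5.78 × ln(801/413) = 5.78 × ln(1.93947) = 5.78 × 0.66241 = 3.8287 W/m².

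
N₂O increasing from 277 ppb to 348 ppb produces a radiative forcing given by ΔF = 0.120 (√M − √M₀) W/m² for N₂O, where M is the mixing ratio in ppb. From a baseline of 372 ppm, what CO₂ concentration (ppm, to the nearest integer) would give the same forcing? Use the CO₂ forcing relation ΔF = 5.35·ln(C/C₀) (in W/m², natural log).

N₂O forcing: 0.120 × (√348 − √277) = 0.120 × (18.6548 − 16.6433) = 0.120 × 2.0115 = 0.24138 W/m².
Set 5.35 ln(C/372) = 0.24138: ln(C/372) = 0.24138/5.35 = 0.04512, so C = 372 × e^0.04512 = 372 × 1.04615 = 389.17 ppm.

C ≈ 389 ppm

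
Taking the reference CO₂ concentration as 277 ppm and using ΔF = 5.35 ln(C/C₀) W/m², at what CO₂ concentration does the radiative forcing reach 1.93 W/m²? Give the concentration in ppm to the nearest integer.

Set 5.35 ln(C/277) = 1.93, so ln(C/277) = 1.93/5.35 = 0.36075.
Then C/277 = e^0.36075 = 1.43440, giving C = 277 × 1.43440 = 397.33 ppm.

C ≈ 397 ppm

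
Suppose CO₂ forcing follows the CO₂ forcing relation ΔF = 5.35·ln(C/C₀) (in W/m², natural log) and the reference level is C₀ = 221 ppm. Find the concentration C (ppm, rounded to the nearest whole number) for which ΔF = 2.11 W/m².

Set 5.35 ln(C/221) = 2.11, so ln(C/221) = 2.11/5.35 = 0.39439.
Then C/221 = e^0.39439 = 1.48348, giving C = 221 × 1.48348 = 327.85 ppm.

C ≈ 328 ppm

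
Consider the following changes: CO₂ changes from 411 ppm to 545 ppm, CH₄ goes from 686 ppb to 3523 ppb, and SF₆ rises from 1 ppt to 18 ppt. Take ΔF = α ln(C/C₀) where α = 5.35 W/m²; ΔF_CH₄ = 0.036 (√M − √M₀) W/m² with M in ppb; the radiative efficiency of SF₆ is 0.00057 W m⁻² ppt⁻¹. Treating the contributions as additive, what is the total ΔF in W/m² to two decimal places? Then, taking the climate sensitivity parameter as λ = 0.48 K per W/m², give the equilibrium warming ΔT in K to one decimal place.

ΔF = 2.71 W/m²; ΔT = 1.3 K

CO₂: 5.35 × ln(545/411) = 5.35 × ln(1.32603) = 5.35 × 0.28219 = 1.5097 W/m².
CH₄: 0.036 × (√3523 − √686) = 0.036 × (59.3549 − 26.1916) = 0.036 × 33.1633 = 1.1939 W/m².
SF₆: ΔF = 0.00057 × (18 − 1) = 0.00057 × 17 = 0.0097 W/m².
Total ΔF = 1.5097 + 1.1939 + 0.0097 = 2.7133 W/m².
ΔT = λ ΔF = 0.48 × 2.71 = 1.3008 K.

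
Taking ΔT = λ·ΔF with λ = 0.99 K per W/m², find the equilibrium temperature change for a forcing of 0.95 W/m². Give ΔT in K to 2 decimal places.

ΔT = 0.94 K

ΔT = λ ΔF = 0.99 × 0.95 = 0.9405 K.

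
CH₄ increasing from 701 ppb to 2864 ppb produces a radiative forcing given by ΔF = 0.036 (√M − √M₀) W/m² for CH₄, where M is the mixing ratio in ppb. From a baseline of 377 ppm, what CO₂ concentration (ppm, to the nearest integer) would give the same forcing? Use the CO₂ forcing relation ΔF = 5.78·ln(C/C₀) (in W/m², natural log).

CH₄ forcing: 0.036 × (√2864 − √701) = 0.036 × (53.5164 − 26.4764) = 0.036 × 27.0400 = 0.97344 W/m².
Set 5.78 ln(C/377) = 0.97344: ln(C/377) = 0.97344/5.78 = 0.16842, so C = 377 × e^0.16842 = 377 × 1.18343 = 446.15 ppm.

C ≈ 446 ppm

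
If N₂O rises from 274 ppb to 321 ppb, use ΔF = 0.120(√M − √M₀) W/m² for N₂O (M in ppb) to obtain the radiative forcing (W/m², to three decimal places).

ΔF = 0.164 W/m²

N₂O: 0.120 × (√321 − √274) = 0.120 × (17.9165 − 16.5529) = 0.120 × 1.3636 = 0.1636 W/m².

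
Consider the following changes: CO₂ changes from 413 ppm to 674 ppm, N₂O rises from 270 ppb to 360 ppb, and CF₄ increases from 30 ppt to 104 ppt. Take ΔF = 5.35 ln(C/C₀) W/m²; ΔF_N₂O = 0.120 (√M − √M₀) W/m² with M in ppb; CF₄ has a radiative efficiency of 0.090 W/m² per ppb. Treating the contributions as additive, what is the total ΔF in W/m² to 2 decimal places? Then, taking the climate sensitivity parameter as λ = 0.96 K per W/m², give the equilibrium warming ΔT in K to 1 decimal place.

CO₂: 5.35 × ln(674/413) = 5.35 × ln(1.63196) = 5.35 × 0.48978 = 2.6203 W/m².
N₂O: 0.120 × (√360 − √270) = 0.120 × (18.9737 − 16.4317) = 0.120 × 2.5420 = 0.3050 W/m².
CF₄: Δ = 104 − 30 = 74 ppt = 0.074 ppb; ΔF = 0.090 × 0.074 = 0.0067 W/m².
Total ΔF = 2.6203 + 0.3050 + 0.0067 = 2.9320 W/m².
ΔT = λ ΔF = 0.96 × 2.93 = 2.8128 K.

ΔF = 2.93 W/m²; ΔT = 2.8 K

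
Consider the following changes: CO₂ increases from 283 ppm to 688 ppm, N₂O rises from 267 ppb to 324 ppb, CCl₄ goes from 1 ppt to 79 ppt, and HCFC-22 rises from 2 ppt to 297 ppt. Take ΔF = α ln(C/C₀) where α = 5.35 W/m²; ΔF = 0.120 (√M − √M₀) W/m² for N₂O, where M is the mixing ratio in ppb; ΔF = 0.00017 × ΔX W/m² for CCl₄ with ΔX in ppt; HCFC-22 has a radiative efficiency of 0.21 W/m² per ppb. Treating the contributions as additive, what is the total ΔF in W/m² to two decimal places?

CO₂: 5.35 × ln(688/283) = 5.35 × ln(2.43110) = 5.35 × 0.88834 = 4.7526 W/m².
N₂O: 0.120 × (√324 − √267) = 0.120 × (18.0000 − 16.3401) = 0.120 × 1.6599 = 0.1992 W/m².
CCl₄: ΔF = 0.00017 × (79 − 1) = 0.00017 × 78 = 0.0133 W/m².
HCFC-22: Δ = 297 − 2 = 295 ppt = 0.295 ppb; ΔF = 0.21 × 0.295 = 0.0620 W/m².
Total ΔF = 4.7526 + 0.1992 + 0.0133 + 0.0620 = 5.0271 W/m².

ΔF = 5.03 W/m²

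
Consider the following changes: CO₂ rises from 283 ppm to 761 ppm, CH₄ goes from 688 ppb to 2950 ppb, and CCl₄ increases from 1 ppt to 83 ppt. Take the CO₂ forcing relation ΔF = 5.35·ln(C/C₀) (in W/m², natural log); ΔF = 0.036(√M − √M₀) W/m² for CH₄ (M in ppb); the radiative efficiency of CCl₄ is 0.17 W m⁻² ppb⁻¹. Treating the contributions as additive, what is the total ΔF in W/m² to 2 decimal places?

CO₂: 5.35 × ln(761/283) = 5.35 × ln(2.68905) = 5.35 × 0.98919 = 5.2922 W/m².
CH₄: 0.036 × (√2950 − √688) = 0.036 × (54.3139 − 26.2298) = 0.036 × 28.0841 = 1.0110 W/m².
CCl₄: Δ = 83 − 1 = 82 ppt = 0.082 ppb; ΔF = 0.17 × 0.082 = 0.0139 W/m².
Total ΔF = 5.2922 + 1.0110 + 0.0139 = 6.3171 W/m².

ΔF = 6.32 W/m²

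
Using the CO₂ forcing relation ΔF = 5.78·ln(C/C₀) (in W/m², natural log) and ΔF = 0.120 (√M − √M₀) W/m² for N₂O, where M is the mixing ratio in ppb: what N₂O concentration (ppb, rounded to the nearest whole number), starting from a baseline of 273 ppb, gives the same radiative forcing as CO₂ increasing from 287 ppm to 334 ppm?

CO₂ forcing: 5.78 × ln(334/287) = 5.78 × 0.151659 = 0.87659 W/m².
Set 0.120(√M − √273) = 0.87659: √M = 0.87659/0.120 + √273 = 7.3049 + 16.5227 = 23.8276.
M = (23.8276)² = 567.75 ppb.

M ≈ 568 ppb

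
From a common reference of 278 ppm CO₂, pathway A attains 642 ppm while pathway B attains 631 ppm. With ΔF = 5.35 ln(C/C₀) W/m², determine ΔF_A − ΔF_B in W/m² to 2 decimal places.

ΔF_A − ΔF_B = 0.09 W/m²

ΔF_A = 5.35 ln(642/278) = 5.35 × 0.83697 = 4.4778 W/m².
ΔF_B = 5.35 ln(631/278) = 5.35 × 0.81968 = 4.3853 W/m².
Difference: 4.4778 − 4.3853 = 0.0925 W/m².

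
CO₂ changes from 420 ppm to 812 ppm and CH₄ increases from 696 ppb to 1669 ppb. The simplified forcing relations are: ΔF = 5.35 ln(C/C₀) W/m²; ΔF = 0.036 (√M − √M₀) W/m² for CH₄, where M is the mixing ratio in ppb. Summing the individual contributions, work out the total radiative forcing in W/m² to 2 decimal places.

ΔF = 4.05 W/m²

CO₂: 5.35 × ln(812/420) = 5.35 × ln(1.93333) = 5.35 × 0.65924 = 3.5269 W/m².
CH₄: 0.036 × (√1669 − √696) = 0.036 × (40.8534 − 26.3818) = 0.036 × 14.4716 = 0.5210 W/m².
Total ΔF = 3.5269 + 0.5210 = 4.0479 W/m².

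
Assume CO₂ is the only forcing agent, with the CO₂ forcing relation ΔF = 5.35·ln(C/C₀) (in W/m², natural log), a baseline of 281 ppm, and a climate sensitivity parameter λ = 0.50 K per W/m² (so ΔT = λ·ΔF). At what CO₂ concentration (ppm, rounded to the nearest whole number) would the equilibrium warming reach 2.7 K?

Required forcing: ΔF = ΔT/λ = 2.7/0.50 = 5.4000 W/m².
Then ln(C/281) = ΔF/5.35 = 5.4000/5.35 = 1.00935.
So C = 281 × e^1.00935 = 281 × 2.74382 = 771.01 ppm.

C ≈ 771 ppm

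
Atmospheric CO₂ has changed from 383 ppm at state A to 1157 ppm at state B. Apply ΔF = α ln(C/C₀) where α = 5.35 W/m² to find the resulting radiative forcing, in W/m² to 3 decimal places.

CO₂: 5.35 × ln(1157/383) = 5.35 × ln(3.02089) = 5.35 × 1.10555 = 5.9147 W/m².

ΔF = 5.915 W/m²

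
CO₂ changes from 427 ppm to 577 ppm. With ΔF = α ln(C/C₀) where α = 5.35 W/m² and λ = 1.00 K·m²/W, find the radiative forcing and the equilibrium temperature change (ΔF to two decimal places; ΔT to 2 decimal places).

CO₂: 5.35 × ln(577/427) = 5.35 × ln(1.35129) = 5.35 × 0.30106 = 1.6107 W/m².
ΔT = λ ΔF = 1.00 × 1.61 = 1.6100 K.

ΔF = 1.61 W/m²; ΔT = 1.61 K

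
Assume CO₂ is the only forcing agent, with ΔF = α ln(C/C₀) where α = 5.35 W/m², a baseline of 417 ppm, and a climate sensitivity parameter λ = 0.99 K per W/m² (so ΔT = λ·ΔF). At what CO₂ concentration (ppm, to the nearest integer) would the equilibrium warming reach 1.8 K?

C ≈ 586 ppm

Required forcing: ΔF = ΔT/λ = 1.8/0.99 = 1.8182 W/m².
Then ln(C/417) = ΔF/5.35 = 1.8182/5.35 = 0.33985.
So C = 417 × e^0.33985 = 417 × 1.40474 = 585.78 ppm.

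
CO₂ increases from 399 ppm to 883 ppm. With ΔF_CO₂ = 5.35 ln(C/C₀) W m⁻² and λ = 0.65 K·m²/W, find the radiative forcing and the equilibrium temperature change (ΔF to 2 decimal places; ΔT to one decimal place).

CO₂: 5.35 × ln(883/399) = 5.35 × ln(2.21303) = 5.35 × 0.79436 = 4.2498 W/m².
ΔT = λ ΔF = 0.65 × 4.25 = 2.7625 K.

ΔF = 4.25 W/m²; ΔT = 2.8 K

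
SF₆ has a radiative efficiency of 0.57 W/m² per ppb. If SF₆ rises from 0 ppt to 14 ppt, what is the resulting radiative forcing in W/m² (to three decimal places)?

SF₆: Δ = 14 − 0 = 14 ppt = 0.014 ppb; ΔF = 0.57 × 0.014 = 0.0080 W/m².

ΔF = 0.008 W/m²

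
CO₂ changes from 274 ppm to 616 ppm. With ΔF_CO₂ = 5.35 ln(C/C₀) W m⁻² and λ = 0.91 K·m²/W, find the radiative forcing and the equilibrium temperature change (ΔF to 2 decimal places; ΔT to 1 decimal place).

ΔF = 4.33 W/m²; ΔT = 3.9 K

CO₂: 5.35 × ln(616/274) = 5.35 × ln(2.24818) = 5.35 × 0.81012 = 4.3341 W/m².
ΔT = λ ΔF = 0.91 × 4.33 = 3.9403 K.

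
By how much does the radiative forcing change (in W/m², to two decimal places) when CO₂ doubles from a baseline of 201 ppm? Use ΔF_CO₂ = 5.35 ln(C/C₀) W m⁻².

ΔF = 5.35 × ln(2) = 5.35 × 0.69315 = 3.7084 W/m².

ΔF = 3.71 W/m²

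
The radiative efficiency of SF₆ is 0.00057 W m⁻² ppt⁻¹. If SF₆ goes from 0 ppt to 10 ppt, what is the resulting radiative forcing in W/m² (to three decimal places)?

SF₆: ΔF = 0.00057 × (10 − 0) = 0.00057 × 10 = 0.0057 W/m².

ΔF = 0.006 W/m²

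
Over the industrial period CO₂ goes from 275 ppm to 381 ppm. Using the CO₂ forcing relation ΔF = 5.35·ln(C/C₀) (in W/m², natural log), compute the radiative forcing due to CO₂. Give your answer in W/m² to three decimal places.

ΔF = 1.744 W/m²

CO₂ absorption bands are partially saturated, so forcing scales with the logarithm of the concentration ratio.
CO₂: 5.35 × ln(381/275) = 5.35 × ln(1.38545) = 5.35 × 0.32602 = 1.7442 W/m².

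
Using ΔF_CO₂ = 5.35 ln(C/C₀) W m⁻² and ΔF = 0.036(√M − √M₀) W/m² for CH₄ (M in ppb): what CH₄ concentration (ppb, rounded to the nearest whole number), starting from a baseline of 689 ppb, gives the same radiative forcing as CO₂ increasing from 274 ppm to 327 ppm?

M ≈ 2759 ppb

CO₂ forcing: 5.35 × ln(327/274) = 5.35 × 0.176832 = 0.94605 W/m².
Set 0.036(√M − √689) = 0.94605: √M = 0.94605/0.036 + √689 = 26.2792 + 26.2488 = 52.5280.
M = (52.5280)² = 2759.19 ppb.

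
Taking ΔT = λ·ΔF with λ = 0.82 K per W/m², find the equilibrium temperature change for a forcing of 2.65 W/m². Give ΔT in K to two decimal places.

ΔT = 2.17 K

ΔT = λ ΔF = 0.82 × 2.65 = 2.1730 K.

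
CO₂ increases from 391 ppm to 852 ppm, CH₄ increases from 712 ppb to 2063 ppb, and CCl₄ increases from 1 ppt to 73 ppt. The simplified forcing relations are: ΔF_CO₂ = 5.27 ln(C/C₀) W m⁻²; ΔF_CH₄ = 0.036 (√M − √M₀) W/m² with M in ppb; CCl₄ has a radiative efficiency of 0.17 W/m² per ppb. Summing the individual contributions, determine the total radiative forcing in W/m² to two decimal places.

CO₂: 5.27 × ln(852/391) = 5.27 × ln(2.17903) = 5.27 × 0.77888 = 4.1047 W/m².
CH₄: 0.036 × (√2063 − √712) = 0.036 × (45.4203 − 26.6833) = 0.036 × 18.7370 = 0.6745 W/m².
CCl₄: Δ = 73 − 1 = 72 ppt = 0.072 ppb; ΔF = 0.17 × 0.072 = 0.0122 W/m².
Total ΔF = 4.1047 + 0.6745 + 0.0122 = 4.7914 W/m².

ΔF = 4.79 W/m²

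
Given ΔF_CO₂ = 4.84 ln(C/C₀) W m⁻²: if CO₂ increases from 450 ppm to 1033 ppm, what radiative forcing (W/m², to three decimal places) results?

CO₂: 4.84 × ln(1033/450) = 4.84 × ln(2.29556) = 4.84 × 0.83098 = 4.0219 W/m².

ΔF = 4.022 W/m²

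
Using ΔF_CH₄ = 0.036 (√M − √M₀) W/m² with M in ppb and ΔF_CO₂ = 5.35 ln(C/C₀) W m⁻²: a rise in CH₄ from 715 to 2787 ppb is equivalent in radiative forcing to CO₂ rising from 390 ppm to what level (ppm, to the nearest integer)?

CH₄ forcing: 0.036 × (√2787 − √715) = 0.036 × (52.7920 − 26.7395) = 0.036 × 26.0525 = 0.93789 W/m².
Set 5.35 ln(C/390) = 0.93789: ln(C/390) = 0.93789/5.35 = 0.17531, so C = 390 × e^0.17531 = 390 × 1.19162 = 464.73 ppm.

C ≈ 465 ppm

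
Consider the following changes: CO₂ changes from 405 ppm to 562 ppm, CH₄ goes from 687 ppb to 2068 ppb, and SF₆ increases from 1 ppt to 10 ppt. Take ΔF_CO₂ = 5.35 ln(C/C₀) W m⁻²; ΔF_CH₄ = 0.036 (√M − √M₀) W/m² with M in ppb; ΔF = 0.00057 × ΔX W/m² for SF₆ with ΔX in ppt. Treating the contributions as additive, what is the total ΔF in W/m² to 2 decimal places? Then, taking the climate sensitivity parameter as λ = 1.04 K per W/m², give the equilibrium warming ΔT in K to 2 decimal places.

CO₂: 5.35 × ln(562/405) = 5.35 × ln(1.38765) = 5.35 × 0.32761 = 1.7527 W/m².
CH₄: 0.036 × (√2068 − √687) = 0.036 × (45.4753 − 26.2107) = 0.036 × 19.2646 = 0.6935 W/m².
SF₆: ΔF = 0.00057 × (10 − 1) = 0.00057 × 9 = 0.0051 W/m².
Total ΔF = 1.7527 + 0.6935 + 0.0051 = 2.4513 W/m².
ΔT = λ ΔF = 1.04 × 2.45 = 2.5480 K.

ΔF = 2.45 W/m²; ΔT = 2.55 K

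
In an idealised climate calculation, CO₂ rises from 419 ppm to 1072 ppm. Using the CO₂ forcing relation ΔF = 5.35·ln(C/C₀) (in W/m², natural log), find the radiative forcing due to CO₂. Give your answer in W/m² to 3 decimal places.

CO₂: 5.35 × ln(1072/419) = 5.35 × ln(2.55847) = 5.35 × 0.93941 = 5.0258 W/m².

ΔF = 5.026 W/m²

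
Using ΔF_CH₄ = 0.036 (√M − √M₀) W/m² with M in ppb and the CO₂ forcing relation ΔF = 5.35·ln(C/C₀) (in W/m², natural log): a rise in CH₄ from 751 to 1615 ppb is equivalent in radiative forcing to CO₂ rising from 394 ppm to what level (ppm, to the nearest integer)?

CH₄ forcing: 0.036 × (√1615 − √751) = 0.036 × (40.1871 − 27.4044) = 0.036 × 12.7827 = 0.46018 W/m².
Set 5.35 ln(C/394) = 0.46018: ln(C/394) = 0.46018/5.35 = 0.08601, so C = 394 × e^0.08601 = 394 × 1.08982 = 429.39 ppm.

C ≈ 429 ppm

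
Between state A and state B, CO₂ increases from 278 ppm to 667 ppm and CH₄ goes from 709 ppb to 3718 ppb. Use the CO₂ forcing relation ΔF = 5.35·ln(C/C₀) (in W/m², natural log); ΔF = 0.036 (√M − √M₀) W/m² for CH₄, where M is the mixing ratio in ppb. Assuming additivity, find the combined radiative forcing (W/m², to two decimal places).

CO₂: 5.35 × ln(667/278) = 5.35 × ln(2.39928) = 5.35 × 0.87517 = 4.6822 W/m².
CH₄: 0.036 × (√3718 − √709) = 0.036 × (60.9754 − 26.6271) = 0.036 × 34.3483 = 1.2365 W/m².
Total ΔF = 4.6822 + 1.2365 = 5.9187 W/m².

ΔF = 5.92 W/m²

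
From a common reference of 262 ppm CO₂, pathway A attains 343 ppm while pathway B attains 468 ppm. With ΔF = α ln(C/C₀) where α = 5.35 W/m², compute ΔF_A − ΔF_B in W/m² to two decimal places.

ΔF_A = 5.35 ln(343/262) = 5.35 × 0.26939 = 1.4412 W/m².
ΔF_B = 5.35 ln(468/262) = 5.35 × 0.58012 = 3.1036 W/m².
Difference: 1.4412 − 3.1036 = -1.6624 W/m².

ΔF_A − ΔF_B = -1.66 W/m²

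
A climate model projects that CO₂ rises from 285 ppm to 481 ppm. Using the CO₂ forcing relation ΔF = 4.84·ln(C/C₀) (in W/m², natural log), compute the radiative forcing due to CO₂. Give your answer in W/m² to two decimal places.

ΔF = 2.53 W/m²

CO₂: 4.84 × ln(481/285) = 4.84 × ln(1.68772) = 4.84 × 0.52338 = 2.5332 W/m².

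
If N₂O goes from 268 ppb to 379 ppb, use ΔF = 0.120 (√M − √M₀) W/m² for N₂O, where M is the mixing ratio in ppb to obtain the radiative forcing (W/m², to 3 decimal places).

ΔF = 0.372 W/m²

N₂O: 0.120 × (√379 − √268) = 0.120 × (19.4679 − 16.3707) = 0.120 × 3.0972 = 0.3717 W/m².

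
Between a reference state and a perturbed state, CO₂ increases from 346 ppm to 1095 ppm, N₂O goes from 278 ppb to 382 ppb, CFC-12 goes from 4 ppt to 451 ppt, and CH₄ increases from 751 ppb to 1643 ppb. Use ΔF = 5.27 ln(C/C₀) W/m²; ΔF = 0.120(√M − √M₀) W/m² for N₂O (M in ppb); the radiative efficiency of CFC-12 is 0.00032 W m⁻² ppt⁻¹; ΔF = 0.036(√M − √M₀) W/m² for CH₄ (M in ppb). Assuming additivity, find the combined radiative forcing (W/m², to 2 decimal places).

ΔF = 7.03 W/m²

CO₂: 5.27 × ln(1095/346) = 5.27 × ln(3.16474) = 5.27 × 1.15207 = 6.0714 W/m².
N₂O: 0.120 × (√382 − √278) = 0.120 × (19.5448 − 16.6733) = 0.120 × 2.8715 = 0.3446 W/m².
CFC-12: ΔF = 0.00032 × (451 − 4) = 0.00032 × 447 = 0.1430 W/m².
CH₄: 0.036 × (√1643 − √751) = 0.036 × (40.5339 − 27.4044) = 0.036 × 13.1295 = 0.4727 W/m².
Total ΔF = 6.0714 + 0.3446 + 0.1430 + 0.4727 = 7.0317 W/m².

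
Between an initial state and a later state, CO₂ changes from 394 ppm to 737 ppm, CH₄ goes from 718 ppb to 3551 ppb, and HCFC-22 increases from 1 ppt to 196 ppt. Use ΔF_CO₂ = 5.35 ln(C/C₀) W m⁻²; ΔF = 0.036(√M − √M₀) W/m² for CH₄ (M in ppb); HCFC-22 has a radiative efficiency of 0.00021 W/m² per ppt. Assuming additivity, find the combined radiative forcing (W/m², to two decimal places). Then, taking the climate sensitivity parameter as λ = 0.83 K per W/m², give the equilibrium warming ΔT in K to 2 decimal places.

ΔF = 4.57 W/m²; ΔT = 3.79 K

CO₂: 5.35 × ln(737/394) = 5.35 × ln(1.87056) = 5.35 × 0.62624 = 3.3504 W/m².
CH₄: 0.036 × (√3551 − √718) = 0.036 × (59.5903 − 26.7955) = 0.036 × 32.7948 = 1.1806 W/m².
HCFC-22: ΔF = 0.00021 × (196 − 1) = 0.00021 × 195 = 0.0410 W/m².
Total ΔF = 3.3504 + 1.1806 + 0.0410 = 4.5720 W/m².
ΔT = λ ΔF = 0.83 × 4.57 = 3.7931 K.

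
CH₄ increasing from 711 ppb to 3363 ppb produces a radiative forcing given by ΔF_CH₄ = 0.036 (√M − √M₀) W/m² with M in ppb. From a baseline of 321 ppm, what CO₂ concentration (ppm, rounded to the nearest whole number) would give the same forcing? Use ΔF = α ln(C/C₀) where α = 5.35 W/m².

CH₄ forcing: 0.036 × (√3363 − √711) = 0.036 × (57.9914 − 26.6646) = 0.036 × 31.3268 = 1.12776 W/m².
Set 5.35 ln(C/321) = 1.12776: ln(C/321) = 1.12776/5.35 = 0.21080, so C = 321 × e^0.21080 = 321 × 1.23467 = 396.33 ppm.

C ≈ 396 ppm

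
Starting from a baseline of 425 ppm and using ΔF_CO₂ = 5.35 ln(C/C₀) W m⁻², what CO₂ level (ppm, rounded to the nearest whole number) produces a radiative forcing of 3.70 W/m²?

Set 5.35 ln(C/425) = 3.70, so ln(C/425) = 3.70/5.35 = 0.69159.
Then C/425 = e^0.69159 = 1.99689, giving C = 425 × 1.99689 = 848.68 ppm.

C ≈ 849 ppm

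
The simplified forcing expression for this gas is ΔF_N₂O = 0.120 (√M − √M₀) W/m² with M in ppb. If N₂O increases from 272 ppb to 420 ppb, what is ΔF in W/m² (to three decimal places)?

N₂O: 0.120 × (√420 − √272) = 0.120 × (20.4939 − 16.4924) = 0.120 × 4.0015 = 0.4802 W/m².

ΔF = 0.480 W/m²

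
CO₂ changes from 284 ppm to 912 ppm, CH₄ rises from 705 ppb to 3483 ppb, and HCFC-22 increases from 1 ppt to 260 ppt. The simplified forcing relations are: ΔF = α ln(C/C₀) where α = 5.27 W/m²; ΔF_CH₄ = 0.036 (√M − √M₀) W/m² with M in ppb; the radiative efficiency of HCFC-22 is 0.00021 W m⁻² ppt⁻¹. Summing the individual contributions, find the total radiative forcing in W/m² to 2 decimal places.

CO₂: 5.27 × ln(912/284) = 5.27 × ln(3.21127) = 5.27 × 1.16667 = 6.1484 W/m².
CH₄: 0.036 × (√3483 − √705) = 0.036 × (59.0169 − 26.5518) = 0.036 × 32.4651 = 1.1687 W/m².
HCFC-22: ΔF = 0.00021 × (260 − 1) = 0.00021 × 259 = 0.0544 W/m².
Total ΔF = 6.1484 + 1.1687 + 0.0544 = 7.3715 W/m².

ΔF = 7.37 W/m²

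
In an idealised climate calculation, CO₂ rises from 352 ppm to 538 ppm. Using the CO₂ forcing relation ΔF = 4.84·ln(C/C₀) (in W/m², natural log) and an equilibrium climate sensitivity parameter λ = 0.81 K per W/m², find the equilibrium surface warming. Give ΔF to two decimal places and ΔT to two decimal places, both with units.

ΔF = 2.05 W/m²; ΔT = 1.66 K

CO₂: 4.84 × ln(538/352) = 4.84 × ln(1.52841) = 4.84 × 0.42423 = 2.0533 W/m².
ΔT = λ ΔF = 0.81 × 2.05 = 1.6605 K.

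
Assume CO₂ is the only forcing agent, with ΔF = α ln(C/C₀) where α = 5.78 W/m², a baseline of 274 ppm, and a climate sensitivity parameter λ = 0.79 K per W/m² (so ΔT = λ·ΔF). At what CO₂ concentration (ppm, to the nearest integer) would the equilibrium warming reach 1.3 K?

C ≈ 364 ppm

Required forcing: ΔF = ΔT/λ = 1.3/0.79 = 1.6456 W/m².
Then ln(C/274) = ΔF/5.78 = 1.6456/5.78 = 0.28471.
So C = 274 × e^0.28471 = 274 × 1.32938 = 364.25 ppm.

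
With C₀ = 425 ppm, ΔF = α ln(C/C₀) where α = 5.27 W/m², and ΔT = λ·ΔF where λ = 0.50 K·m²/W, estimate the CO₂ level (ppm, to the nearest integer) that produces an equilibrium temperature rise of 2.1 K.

Required forcing: ΔF = ΔT/λ = 2.1/0.50 = 4.2000 W/m².
Then ln(C/425) = ΔF/5.27 = 4.2000/5.27 = 0.79696.
So C = 425 × e^0.79696 = 425 × 2.21879 = 942.99 ppm.

C ≈ 943 ppm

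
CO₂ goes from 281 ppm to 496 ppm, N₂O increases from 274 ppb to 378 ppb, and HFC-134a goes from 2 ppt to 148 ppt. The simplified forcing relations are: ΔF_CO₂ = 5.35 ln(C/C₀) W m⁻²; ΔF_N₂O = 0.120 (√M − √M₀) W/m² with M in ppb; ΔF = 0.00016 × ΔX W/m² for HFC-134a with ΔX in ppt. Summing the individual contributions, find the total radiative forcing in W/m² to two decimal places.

CO₂: 5.35 × ln(496/281) = 5.35 × ln(1.76512) = 5.35 × 0.56822 = 3.0400 W/m².
N₂O: 0.120 × (√378 − √274) = 0.120 × (19.4422 − 16.5529) = 0.120 × 2.8893 = 0.3467 W/m².
HFC-134a: ΔF = 0.00016 × (148 − 2) = 0.00016 × 146 = 0.0234 W/m².
Total ΔF = 3.0400 + 0.3467 + 0.0234 = 3.4101 W/m².

ΔF = 3.41 W/m²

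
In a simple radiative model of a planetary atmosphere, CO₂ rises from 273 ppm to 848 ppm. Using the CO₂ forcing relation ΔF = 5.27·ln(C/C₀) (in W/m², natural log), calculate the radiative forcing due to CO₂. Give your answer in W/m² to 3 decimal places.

ΔF = 5.973 W/m²

CO₂: 5.27 × ln(848/273) = 5.27 × ln(3.10623) = 5.27 × 1.13341 = 5.9731 W/m².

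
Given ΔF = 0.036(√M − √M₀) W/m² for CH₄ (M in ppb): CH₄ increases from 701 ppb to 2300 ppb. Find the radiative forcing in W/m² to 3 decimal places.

CH₄: 0.036 × (√2300 − √701) = 0.036 × (47.9583 − 26.4764) = 0.036 × 21.4819 = 0.7733 W/m².

ΔF = 0.773 W/m²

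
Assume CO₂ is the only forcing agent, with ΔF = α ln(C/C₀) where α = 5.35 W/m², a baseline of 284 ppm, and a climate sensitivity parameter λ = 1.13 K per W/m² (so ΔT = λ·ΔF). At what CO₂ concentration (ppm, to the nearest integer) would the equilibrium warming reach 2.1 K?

C ≈ 402 ppm

Required forcing: ΔF = ΔT/λ = 2.1/1.13 = 1.8584 W/m².
Then ln(C/284) = ΔF/5.35 = 1.8584/5.35 = 0.34736.
So C = 284 × e^0.34736 = 284 × 1.41533 = 401.95 ppm.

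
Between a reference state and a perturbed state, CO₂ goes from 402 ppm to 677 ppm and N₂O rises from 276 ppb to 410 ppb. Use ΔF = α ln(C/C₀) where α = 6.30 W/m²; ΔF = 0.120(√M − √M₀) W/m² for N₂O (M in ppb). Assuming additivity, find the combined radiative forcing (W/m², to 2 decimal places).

CO₂: 6.30 × ln(677/402) = 6.30 × ln(1.68408) = 6.30 × 0.52122 = 3.2837 W/m².
N₂O: 0.120 × (√410 − √276) = 0.120 × (20.2485 − 16.6132) = 0.120 × 3.6353 = 0.4362 W/m².
Total ΔF = 3.2837 + 0.4362 = 3.7199 W/m².

ΔF = 3.72 W/m²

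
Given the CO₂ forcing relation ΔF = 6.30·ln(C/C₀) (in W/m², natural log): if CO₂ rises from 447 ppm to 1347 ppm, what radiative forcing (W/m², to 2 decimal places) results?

CO₂ absorption bands are partially saturated, so forcing scales with the logarithm of the concentration ratio.
CO₂: 6.30 × ln(1347/447) = 6.30 × ln(3.01342) = 6.30 × 1.10308 = 6.9494 W/m².

ΔF = 6.95 W/m²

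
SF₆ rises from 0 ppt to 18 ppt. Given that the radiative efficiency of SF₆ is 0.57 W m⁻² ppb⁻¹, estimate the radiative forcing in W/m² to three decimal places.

ΔF = 0.010 W/m²

SF₆: Δ = 18 − 0 = 18 ppt = 0.018 ppb; ΔF = 0.57 × 0.018 = 0.0103 W/m².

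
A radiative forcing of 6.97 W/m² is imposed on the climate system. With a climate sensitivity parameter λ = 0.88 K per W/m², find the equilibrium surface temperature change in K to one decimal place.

ΔT = λ ΔF = 0.88 × 6.97 = 6.1336 K.

ΔT = 6.1 K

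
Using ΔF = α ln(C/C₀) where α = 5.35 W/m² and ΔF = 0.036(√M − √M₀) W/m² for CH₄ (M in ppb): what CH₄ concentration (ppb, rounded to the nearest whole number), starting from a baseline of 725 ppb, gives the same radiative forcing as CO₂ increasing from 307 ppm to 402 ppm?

CO₂ forcing: 5.35 × ln(402/307) = 5.35 × 0.269604 = 1.44238 W/m².
Set 0.036(√M − √725) = 1.44238: √M = 1.44238/0.036 + √725 = 40.0661 + 26.9258 = 66.9919.
M = (66.9919)² = 4487.91 ppb.

M ≈ 4488 ppb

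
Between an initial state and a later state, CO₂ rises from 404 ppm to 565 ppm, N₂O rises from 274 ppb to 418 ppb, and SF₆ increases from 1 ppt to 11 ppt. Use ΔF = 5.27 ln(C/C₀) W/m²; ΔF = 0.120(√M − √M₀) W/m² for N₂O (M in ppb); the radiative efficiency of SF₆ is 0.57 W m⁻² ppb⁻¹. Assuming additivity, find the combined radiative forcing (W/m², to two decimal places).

ΔF = 2.24 W/m²

CO₂: 5.27 × ln(565/404) = 5.27 × ln(1.39851) = 5.27 × 0.33541 = 1.7676 W/m².
N₂O: 0.120 × (√418 − √274) = 0.120 × (20.4450 − 16.5529) = 0.120 × 3.8921 = 0.4671 W/m².
SF₆: Δ = 11 − 1 = 10 ppt = 0.010 ppb; ΔF = 0.57 × 0.010 = 0.0057 W/m².
Total ΔF = 1.7676 + 0.4671 + 0.0057 = 2.2404 W/m².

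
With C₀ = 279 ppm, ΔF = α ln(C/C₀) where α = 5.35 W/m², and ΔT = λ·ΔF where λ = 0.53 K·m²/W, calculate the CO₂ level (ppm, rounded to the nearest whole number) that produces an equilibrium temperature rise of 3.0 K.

Required forcing: ΔF = ΔT/λ = 3.0/0.53 = 5.6604 W/m².
Then ln(C/279) = ΔF/5.35 = 5.6604/5.35 = 1.05802.
So C = 279 × e^1.05802 = 279 × 2.88066 = 803.70 ppm.

C ≈ 804 ppm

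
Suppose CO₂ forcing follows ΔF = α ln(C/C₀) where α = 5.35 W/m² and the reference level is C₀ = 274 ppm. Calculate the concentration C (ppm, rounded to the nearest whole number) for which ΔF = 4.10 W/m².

Set 5.35 ln(C/274) = 4.10, so ln(C/274) = 4.10/5.35 = 0.76636.
Then C/274 = e^0.76636 = 2.15192, giving C = 274 × 2.15192 = 589.63 ppm.

C ≈ 590 ppm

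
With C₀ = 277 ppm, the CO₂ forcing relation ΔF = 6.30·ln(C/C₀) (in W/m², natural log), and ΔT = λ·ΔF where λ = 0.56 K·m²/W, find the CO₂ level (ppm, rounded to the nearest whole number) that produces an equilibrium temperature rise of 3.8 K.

C ≈ 813 ppm

Required forcing: ΔF = ΔT/λ = 3.8/0.56 = 6.7857 W/m².
Then ln(C/277) = ΔF/6.30 = 6.7857/6.30 = 1.07710.
So C = 277 × e^1.07710 = 277 × 2.93615 = 813.31 ppm.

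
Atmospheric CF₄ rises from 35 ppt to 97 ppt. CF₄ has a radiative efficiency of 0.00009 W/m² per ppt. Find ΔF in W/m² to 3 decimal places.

ΔF = 0.006 W/m²

CF₄: ΔF = 0.00009 × (97 − 35) = 0.00009 × 62 = 0.0056 W/m².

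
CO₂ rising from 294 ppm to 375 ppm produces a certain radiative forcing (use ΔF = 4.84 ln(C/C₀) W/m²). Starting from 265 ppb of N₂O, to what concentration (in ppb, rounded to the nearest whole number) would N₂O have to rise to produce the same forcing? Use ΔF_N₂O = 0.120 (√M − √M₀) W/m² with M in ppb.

CO₂ forcing: 4.84 × ln(375/294) = 4.84 × 0.243346 = 1.17779 W/m².
Set 0.120(√M − √265) = 1.17779: √M = 1.17779/0.120 + √265 = 9.8149 + 16.2788 = 26.0937.
M = (26.0937)² = 680.88 ppb.

M ≈ 681 ppb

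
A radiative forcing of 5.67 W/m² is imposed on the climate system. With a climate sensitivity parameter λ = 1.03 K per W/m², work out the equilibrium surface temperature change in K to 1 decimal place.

ΔT = λ ΔF = 1.03 × 5.67 = 5.8401 K.

ΔT = 5.8 K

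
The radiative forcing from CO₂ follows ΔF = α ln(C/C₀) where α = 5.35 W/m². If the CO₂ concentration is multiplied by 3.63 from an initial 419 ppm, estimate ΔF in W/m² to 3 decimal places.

ΔF = 6.897 W/m²

Because the forcing depends only on the ratio C/C₀, the initial concentration does not enter.
ΔF = 5.35 × ln(3.63) = 5.35 × 1.28923 = 6.8974 W/m².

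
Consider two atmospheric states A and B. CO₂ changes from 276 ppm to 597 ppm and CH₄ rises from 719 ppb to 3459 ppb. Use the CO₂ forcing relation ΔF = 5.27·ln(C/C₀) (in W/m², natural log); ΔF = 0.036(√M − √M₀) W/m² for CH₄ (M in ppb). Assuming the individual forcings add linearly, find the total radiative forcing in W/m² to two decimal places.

ΔF = 5.22 W/m²

CO₂: 5.27 × ln(597/276) = 5.27 × ln(2.16304) = 5.27 × 0.77151 = 4.0659 W/m².
CH₄: 0.036 × (√3459 − √719) = 0.036 × (58.8133 − 26.8142) = 0.036 × 31.9991 = 1.1520 W/m².
Total ΔF = 4.0659 + 1.1520 = 5.2179 W/m².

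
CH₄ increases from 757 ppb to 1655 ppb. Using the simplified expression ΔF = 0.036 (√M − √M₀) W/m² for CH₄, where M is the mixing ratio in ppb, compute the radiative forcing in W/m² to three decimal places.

ΔF = 0.474 W/m²

CH₄: 0.036 × (√1655 − √757) = 0.036 × (40.6817 − 27.5136) = 0.036 × 13.1681 = 0.4741 W/m².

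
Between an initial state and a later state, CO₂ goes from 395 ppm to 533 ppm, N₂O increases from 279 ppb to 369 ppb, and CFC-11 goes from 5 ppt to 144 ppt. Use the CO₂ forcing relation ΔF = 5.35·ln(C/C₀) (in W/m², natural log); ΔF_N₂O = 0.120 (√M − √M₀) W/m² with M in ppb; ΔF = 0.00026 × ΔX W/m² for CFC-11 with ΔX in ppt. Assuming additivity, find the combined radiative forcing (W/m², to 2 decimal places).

CO₂: 5.35 × ln(533/395) = 5.35 × ln(1.34937) = 5.35 × 0.29964 = 1.6031 W/m².
N₂O: 0.120 × (√369 − √279) = 0.120 × (19.2094 − 16.7033) = 0.120 × 2.5061 = 0.3007 W/m².
CFC-11: ΔF = 0.00026 × (144 − 5) = 0.00026 × 139 = 0.0361 W/m².
Total ΔF = 1.6031 + 0.3007 + 0.0361 = 1.9399 W/m².

ΔF = 1.94 W/m²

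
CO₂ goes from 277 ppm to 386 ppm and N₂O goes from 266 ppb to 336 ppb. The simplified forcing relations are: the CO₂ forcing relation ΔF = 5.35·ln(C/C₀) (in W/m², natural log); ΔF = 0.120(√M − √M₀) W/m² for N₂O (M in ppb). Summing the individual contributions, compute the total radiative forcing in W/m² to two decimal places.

CO₂: 5.35 × ln(386/277) = 5.35 × ln(1.39350) = 5.35 × 0.33182 = 1.7752 W/m².
N₂O: 0.120 × (√336 − √266) = 0.120 × (18.3303 − 16.3095) = 0.120 × 2.0208 = 0.2425 W/m².
Total ΔF = 1.7752 + 0.2425 = 2.0177 W/m².

ΔF = 2.02 W/m²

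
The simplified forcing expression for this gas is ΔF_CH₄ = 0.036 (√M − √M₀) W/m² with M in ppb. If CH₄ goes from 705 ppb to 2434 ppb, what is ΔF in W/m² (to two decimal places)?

CH₄: 0.036 × (√2434 − √705) = 0.036 × (49.3356 − 26.5518) = 0.036 × 22.7838 = 0.8202 W/m².

ΔF = 0.82 W/m²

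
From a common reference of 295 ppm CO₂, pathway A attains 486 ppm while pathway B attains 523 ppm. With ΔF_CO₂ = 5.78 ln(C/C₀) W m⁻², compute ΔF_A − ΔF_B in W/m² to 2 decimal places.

ΔF_A = 5.78 ln(486/295) = 5.78 × 0.49923 = 2.8855 W/m².
ΔF_B = 5.78 ln(523/295) = 5.78 × 0.57261 = 3.3097 W/m².
Difference: 2.8855 − 3.3097 = -0.4242 W/m².

ΔF_A − ΔF_B = -0.42 W/m²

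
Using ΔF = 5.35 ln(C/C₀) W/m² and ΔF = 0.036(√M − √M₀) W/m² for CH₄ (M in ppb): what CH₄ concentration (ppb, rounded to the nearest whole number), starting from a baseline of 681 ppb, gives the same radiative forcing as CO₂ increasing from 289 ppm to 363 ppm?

CO₂ forcing: 5.35 × ln(363/289) = 5.35 × 0.227976 = 1.21967 W/m².
Set 0.036(√M − √681) = 1.21967: √M = 1.21967/0.036 + √681 = 33.8797 + 26.0960 = 59.9757.
M = (59.9757)² = 3597.08 ppb.

M ≈ 3597 ppb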